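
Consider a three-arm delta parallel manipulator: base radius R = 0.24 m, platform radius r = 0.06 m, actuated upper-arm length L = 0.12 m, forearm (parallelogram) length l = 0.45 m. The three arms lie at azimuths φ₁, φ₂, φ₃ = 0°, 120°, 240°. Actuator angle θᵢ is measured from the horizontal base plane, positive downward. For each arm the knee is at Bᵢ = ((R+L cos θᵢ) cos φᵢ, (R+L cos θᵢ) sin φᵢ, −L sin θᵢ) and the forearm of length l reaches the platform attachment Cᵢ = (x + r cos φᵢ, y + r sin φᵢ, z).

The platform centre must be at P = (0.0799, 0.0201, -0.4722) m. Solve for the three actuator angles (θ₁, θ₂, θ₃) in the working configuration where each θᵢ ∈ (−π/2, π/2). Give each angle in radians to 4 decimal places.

θ₁ = 0.6106, θ₂ = 1.1346, θ₃ = 1.3088

rotate P by −φ1: (0.0799, 0.0201, -0.4722)
  e−x'=0.1001;  (l²−L²−(e−x')²−y'²−z²)/2L = -0.1887
  θ1 = atan2(B,A) + arccos(C/0.4827) = 0.6106
φ2=120.0° → target in arm frame (-0.0225, -0.0792)
  e−x'=0.2025;  (l²−L²−(e−x')²−y'²−z²)/2L = -0.3424
  √(A²+B²)=0.5138;  θ2 = -1.1656+2.3002 ≈ 1.1346
rotate P by −φ3: (-0.0574, 0.0591, -0.4722)
  A=0.2374, B=-0.4722, C=(l²−L²−A²−y'²−z²)/(2L)=-0.3946
  θ3 = atan2(B,A) + arccos(C/0.5285) = 1.3088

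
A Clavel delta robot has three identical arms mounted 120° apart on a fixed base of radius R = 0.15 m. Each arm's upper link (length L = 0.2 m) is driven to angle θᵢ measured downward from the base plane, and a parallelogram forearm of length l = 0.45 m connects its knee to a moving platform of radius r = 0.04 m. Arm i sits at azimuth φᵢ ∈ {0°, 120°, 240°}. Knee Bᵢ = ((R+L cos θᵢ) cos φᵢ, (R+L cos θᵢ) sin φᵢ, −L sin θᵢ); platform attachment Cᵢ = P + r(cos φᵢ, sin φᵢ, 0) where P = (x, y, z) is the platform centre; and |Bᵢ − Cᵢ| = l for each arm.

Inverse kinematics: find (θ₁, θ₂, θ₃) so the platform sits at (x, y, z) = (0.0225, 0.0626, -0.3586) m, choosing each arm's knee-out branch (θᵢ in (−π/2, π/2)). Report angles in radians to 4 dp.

rotate P by −φ1: (0.0225, 0.0626, -0.3586)
  A=0.0875, B=-0.3586, C=(l²−L²−A²−y'²−z²)/(2L)=0.0558
  θ1 = atan2(B,A) + arccos(C/0.3691) = 0.0875
arm 2 (φ=120.0°): x'=0.0430, y'=-0.0508
  e−x'=0.0670;  (l²−L²−(e−x')²−y'²−z²)/2L = 0.0671
  √(A²+B²)=0.3648;  θ2 = -1.3860+1.3859 ≈ -0.0001
arm 3 (φ=240.0°): x'=-0.0655, y'=-0.0118
  e−x'=0.1755;  (l²−L²−(e−x')²−y'²−z²)/2L = 0.0074
  γ=atan2(-0.3586,0.1755)=-1.1157;  ψ=arccos(0.0187)=1.5521;  θ3=γ+ψ≈0.4364

θ₁ = 0.0875, θ₂ = -0.0001, θ₃ = 0.4364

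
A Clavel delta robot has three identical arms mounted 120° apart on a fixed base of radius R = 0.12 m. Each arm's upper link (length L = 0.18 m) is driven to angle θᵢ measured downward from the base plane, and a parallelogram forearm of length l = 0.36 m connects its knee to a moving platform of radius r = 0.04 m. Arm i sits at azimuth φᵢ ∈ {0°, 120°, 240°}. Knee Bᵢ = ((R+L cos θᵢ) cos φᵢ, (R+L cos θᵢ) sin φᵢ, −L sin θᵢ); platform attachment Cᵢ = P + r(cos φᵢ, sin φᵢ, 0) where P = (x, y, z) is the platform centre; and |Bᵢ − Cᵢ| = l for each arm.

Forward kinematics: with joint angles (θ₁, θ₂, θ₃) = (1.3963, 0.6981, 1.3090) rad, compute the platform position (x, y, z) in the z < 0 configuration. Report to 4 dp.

φ1=0.0°: virtual centre (0.1113, 0.0000, -0.1773), radius l
φ2=120.0°: virtual centre (-0.1089, 0.1887, -0.1157), radius l
φ3=240.0°: virtual centre (-0.0633, -0.1096, -0.1739), radius l
|S₂|²−|S₁|² = 0.0171;  |S₃|²−|S₁|² = 0.0025
linear system: -0.4404x+0.3774y = 0.0171−0.1231z; -0.3491x+-0.2193y = 0.0025−0.0068z
det = 0.2283;  x = -0.0204+0.1295z,  y = 0.0214+-0.1752z
quadratic in z: (1.0475)z²+(0.3129)z+(-0.0804)=0, √Δ=0.6593 → z ∈ {-0.4641, 0.1653}; z = -0.4641 (taking z<0)
x = -0.0805, y = 0.1027

(-0.0805, 0.1027, -0.4641)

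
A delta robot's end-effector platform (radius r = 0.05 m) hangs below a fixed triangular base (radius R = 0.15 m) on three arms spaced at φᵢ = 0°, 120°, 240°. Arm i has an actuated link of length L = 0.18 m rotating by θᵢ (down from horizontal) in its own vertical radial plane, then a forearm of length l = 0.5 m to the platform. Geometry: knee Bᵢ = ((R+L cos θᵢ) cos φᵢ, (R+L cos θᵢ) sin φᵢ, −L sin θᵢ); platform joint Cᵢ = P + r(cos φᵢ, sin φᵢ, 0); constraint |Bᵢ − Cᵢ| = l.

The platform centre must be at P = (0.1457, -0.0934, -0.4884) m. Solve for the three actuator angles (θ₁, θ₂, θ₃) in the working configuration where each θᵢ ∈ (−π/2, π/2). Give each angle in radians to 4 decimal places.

φ1=0.0° → target in arm frame (0.1457, -0.0934)
  A cos θ + B sin θ = C:  -0.0457·cos θ + -0.4884·sin θ = -0.0882
  √(A²+B²)=0.4905;  θ1 = -1.6641+1.7516 ≈ 0.0875
arm 2 (φ=120.0°): x'=-0.1537, y'=-0.0795
  e−x'=0.2537;  (l²−L²−(e−x')²−y'²−z²)/2L = -0.2545
  θ2 = atan2(B,A) + arccos(C/0.5504) = 0.9599
φ3=240.0° → target in arm frame (0.0080, 0.1729)
  A cos θ + B sin θ = C:  0.0920·cos θ + -0.4884·sin θ = -0.1647
  √(A²+B²)=0.4970;  θ3 = -1.3847+1.9085 ≈ 0.5238

θ₁ = 0.0875, θ₂ = 0.9599, θ₃ = 0.5238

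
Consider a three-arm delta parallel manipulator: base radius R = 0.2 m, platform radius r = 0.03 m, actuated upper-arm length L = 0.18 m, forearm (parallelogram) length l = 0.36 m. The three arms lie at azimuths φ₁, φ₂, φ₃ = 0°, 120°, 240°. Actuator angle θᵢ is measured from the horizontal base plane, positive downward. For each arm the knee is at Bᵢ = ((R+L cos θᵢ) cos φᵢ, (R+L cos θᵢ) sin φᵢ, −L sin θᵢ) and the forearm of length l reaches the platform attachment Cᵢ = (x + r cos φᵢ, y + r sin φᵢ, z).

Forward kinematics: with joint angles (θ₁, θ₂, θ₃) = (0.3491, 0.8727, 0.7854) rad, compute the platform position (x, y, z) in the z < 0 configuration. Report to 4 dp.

O1 = (0.3391·cos0.0°, 0.3391·sin0.0°, -0.0616) = (0.3391, 0.0000, -0.0616)
φ2=120.0°: virtual centre (-0.1428, 0.2474, -0.1379), radius l
φ3=240.0°: virtual centre (-0.1486, -0.2575, -0.1273), radius l
|O₂|²−|O₁|² = -0.0182;  |O₃|²−|O₁|² = -0.0142
[-0.9640 0.4948 -0.1526]·P = -0.0182;  [-0.9756 -0.5149 -0.1314]·P = -0.0142
det = 0.9791;  x = 0.0167+-0.1467z,  y = -0.0041+0.0227z
quadratic in z: (1.0220)z²+(0.2175)z+(-0.0219)=0, √Δ=0.3697 → z ∈ {-0.2873, 0.0744}; z = -0.2873 (taking z<0)
x = 0.0589, y = -0.0106

(0.0589, -0.0106, -0.2873)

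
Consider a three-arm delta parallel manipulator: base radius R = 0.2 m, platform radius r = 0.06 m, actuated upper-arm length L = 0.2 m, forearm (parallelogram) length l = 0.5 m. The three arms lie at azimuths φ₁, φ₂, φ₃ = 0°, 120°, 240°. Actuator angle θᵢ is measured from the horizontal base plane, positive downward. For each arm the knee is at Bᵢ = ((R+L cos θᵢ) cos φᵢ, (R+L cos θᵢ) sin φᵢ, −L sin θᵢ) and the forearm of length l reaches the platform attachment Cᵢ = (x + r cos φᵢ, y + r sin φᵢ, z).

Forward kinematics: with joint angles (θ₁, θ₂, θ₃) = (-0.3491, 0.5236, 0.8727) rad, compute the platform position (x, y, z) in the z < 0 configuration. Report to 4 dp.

(0.1804, 0.0632, -0.4051)

S1 = (0.3279·cos0.0°, 0.3279·sin0.0°, 0.0684) = (0.3279, 0.0000, 0.0684)
arm 2 at φ=120.0°: e+L cos θ2 = 0.3132;  S2 = (-0.1566, 0.2712, -0.1000)
arm 3 at φ=240.0°: e+L cos θ3 = 0.2686;  S3 = (-0.1343, -0.2326, -0.1532)
subtract pairs → two planes through P
plane₁₂: -0.9691x+0.5425y+-0.3368z = -0.0041
det = 0.9523;  x = 0.0115+-0.4170z,  y = 0.0129+-0.1241z
into |P−S₁|² = l²: 1.1893z² + 0.1239z + -0.1450 = 0;  Δ = 0.7052;  z = -0.4051 or 0.3010 → z<0 root = -0.4051
x = 0.1804, y = 0.0632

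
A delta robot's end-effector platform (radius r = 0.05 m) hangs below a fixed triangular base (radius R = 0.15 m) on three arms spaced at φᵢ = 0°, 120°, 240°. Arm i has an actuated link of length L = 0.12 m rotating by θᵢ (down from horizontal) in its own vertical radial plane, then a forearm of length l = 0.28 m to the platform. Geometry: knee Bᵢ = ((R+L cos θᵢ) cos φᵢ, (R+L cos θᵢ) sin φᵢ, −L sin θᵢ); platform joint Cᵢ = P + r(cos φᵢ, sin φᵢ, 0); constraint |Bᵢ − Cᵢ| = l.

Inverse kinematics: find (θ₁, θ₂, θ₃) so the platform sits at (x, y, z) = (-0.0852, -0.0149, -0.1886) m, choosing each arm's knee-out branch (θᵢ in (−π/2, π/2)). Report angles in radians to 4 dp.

θ₁ = 0.8725, θ₂ = -0.0003, θ₃ = -0.2623

φ1=0.0° → target in arm frame (-0.0852, -0.0149)
  A cos θ + B sin θ = C:  0.1852·cos θ + -0.1886·sin θ = -0.0254
  γ=atan2(-0.1886,0.1852)=-0.7945;  ψ=arccos(-0.0960)=1.6670;  θ1=γ+ψ≈0.8725
rotate P by −φ2: (0.0297, 0.0812, -0.1886)
  e−x'=0.0703;  (l²−L²−(e−x')²−y'²−z²)/2L = 0.0704
  θ2 = atan2(B,A) + arccos(C/0.2013) = -0.0003
rotate P by −φ3: (0.0555, -0.0663, -0.1886)
  A=0.0445, B=-0.1886, C=(l²−L²−A²−y'²−z²)/(2L)=0.0919
  √(A²+B²)=0.1938;  θ3 = -1.3391+1.0768 ≈ -0.2623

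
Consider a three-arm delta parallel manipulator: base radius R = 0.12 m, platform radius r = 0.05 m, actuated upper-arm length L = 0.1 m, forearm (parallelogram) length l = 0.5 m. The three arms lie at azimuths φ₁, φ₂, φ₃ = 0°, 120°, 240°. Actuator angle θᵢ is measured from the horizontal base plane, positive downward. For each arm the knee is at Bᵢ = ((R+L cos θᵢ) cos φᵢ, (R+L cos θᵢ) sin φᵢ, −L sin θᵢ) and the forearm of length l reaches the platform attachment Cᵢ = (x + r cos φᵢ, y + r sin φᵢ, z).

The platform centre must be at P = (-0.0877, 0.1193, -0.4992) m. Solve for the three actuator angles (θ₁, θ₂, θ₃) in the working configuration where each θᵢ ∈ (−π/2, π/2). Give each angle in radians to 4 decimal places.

rotate P by −φ1: (-0.0877, 0.1193, -0.4992)
  A=0.1577, B=-0.4992, C=(l²−L²−A²−y'²−z²)/(2L)=-0.2415
  γ=atan2(-0.4992,0.1577)=-1.2648;  ψ=arccos(-0.4613)=2.0503;  θ1=γ+ψ≈0.7855
arm 2 (φ=120.0°): x'=0.1472, y'=0.0163
  A=-0.0772, B=-0.4992, C=(l²−L²−A²−y'²−z²)/(2L)=-0.0771
  γ=atan2(-0.4992,-0.0772)=-1.7242;  ψ=arccos(-0.1526)=1.7240;  θ2=γ+ψ≈-0.0001
rotate P by −φ3: (-0.0595, -0.1356, -0.4992)
  A=0.1295, B=-0.4992, C=(l²−L²−A²−y'²−z²)/(2L)=-0.2217
  θ3 = atan2(B,A) + arccos(C/0.5157) = 0.6982

θ₁ = 0.7855, θ₂ = -0.0001, θ₃ = 0.6982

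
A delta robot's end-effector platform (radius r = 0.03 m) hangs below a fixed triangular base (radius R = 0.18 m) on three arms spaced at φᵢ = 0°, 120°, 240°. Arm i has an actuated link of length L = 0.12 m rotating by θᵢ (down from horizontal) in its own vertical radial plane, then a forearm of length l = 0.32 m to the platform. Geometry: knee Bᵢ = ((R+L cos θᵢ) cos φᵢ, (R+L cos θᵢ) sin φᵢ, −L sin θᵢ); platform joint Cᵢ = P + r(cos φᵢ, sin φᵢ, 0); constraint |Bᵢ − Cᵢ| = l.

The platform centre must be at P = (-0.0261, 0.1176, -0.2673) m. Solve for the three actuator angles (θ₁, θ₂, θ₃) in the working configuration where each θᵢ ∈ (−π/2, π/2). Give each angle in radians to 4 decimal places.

φ1=0.0° → target in arm frame (-0.0261, 0.1176)
  A cos θ + B sin θ = C:  0.1761·cos θ + -0.2673·sin θ = -0.1179
  √(A²+B²)=0.3201;  θ1 = -0.9883+1.9479 ≈ 0.9597
rotate P by −φ2: (0.1149, -0.0362, -0.2673)
  A=0.0351, B=-0.2673, C=(l²−L²−A²−y'²−z²)/(2L)=0.0584
  θ2 = atan2(B,A) + arccos(C/0.2696) = -0.0876
rotate P by −φ3: (-0.0888, -0.0814, -0.2673)
  A=0.2388, B=-0.2673, C=(l²−L²−A²−y'²−z²)/(2L)=-0.1962
  γ=atan2(-0.2673,0.2388)=-0.8417;  ψ=arccos(-0.5475)=2.1502;  θ3=γ+ψ≈1.3085

θ₁ = 0.9597, θ₂ = -0.0876, θ₃ = 1.3085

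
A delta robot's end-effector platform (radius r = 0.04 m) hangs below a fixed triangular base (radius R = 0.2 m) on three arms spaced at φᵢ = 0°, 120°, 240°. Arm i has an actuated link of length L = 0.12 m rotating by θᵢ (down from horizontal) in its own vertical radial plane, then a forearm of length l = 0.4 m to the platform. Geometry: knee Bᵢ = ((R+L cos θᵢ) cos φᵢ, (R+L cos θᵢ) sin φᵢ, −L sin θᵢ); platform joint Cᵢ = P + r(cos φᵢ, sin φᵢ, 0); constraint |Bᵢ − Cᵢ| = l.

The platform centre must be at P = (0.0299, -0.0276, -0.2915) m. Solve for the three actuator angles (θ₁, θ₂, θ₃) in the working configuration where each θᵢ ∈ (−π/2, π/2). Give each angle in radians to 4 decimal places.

θ₁ = -0.1752, θ₂ = 0.3488, θ₃ = 0.0002

arm 1 (φ=0.0°): x'=0.0299, y'=-0.0276
  e−x'=0.1301;  (l²−L²−(e−x')²−y'²−z²)/2L = 0.1789
  θ1 = atan2(B,A) + arccos(C/0.3192) = -0.1752
φ2=120.0° → target in arm frame (-0.0389, -0.0121)
  A cos θ + B sin θ = C:  0.1989·cos θ + -0.2915·sin θ = 0.0872
  γ=atan2(-0.2915,0.1989)=-0.9721;  ψ=arccos(0.2473)=1.3210;  θ2=γ+ψ≈0.3488
rotate P by −φ3: (0.0090, 0.0397, -0.2915)
  A=0.1510, B=-0.2915, C=(l²−L²−A²−y'²−z²)/(2L)=0.1510
  γ=atan2(-0.2915,0.1510)=-1.0927;  ψ=arccos(0.4599)=1.0929;  θ3=γ+ψ≈0.0002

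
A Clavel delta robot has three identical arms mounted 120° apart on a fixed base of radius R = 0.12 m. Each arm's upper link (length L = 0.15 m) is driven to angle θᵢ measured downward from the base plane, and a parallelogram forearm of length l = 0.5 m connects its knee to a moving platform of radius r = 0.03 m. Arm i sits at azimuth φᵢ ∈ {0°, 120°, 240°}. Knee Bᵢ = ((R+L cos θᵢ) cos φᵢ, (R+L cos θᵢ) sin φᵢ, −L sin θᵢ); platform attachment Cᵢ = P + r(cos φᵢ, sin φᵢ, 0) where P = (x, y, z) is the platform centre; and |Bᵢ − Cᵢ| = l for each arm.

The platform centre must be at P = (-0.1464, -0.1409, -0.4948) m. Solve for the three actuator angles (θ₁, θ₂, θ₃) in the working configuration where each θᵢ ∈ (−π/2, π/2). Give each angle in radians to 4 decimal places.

φ1=0.0° → target in arm frame (-0.1464, -0.1409)
  e−x'=0.2364;  (l²−L²−(e−x')²−y'²−z²)/2L = -0.3102
  θ1 = atan2(B,A) + arccos(C/0.5484) = 1.0470
φ2=120.0° → target in arm frame (-0.0488, 0.1972)
  A=0.1388, B=-0.4948, C=(l²−L²−A²−y'²−z²)/(2L)=-0.2517
  √(A²+B²)=0.5139;  θ2 = -1.2973+2.0826 ≈ 0.7853
rotate P by −φ3: (0.1952, -0.0563, -0.4948)
  e−x'=-0.1052;  (l²−L²−(e−x')²−y'²−z²)/2L = -0.1052
  θ3 = atan2(B,A) + arccos(C/0.5059) = 0.0000

θ₁ = 1.0470, θ₂ = 0.7853, θ₃ = 0.0000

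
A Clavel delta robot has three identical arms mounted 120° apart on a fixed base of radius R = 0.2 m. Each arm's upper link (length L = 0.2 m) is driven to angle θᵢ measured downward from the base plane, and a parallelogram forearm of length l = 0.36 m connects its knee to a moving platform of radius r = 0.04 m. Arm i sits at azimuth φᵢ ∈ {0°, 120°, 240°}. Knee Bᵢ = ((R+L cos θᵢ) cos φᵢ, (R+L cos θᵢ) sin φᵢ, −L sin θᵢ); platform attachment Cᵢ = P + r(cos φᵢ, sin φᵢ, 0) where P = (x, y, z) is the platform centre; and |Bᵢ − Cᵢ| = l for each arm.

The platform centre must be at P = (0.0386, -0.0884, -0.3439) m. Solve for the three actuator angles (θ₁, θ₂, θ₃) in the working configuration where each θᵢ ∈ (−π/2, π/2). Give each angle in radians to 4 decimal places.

θ₁ = 0.6981, θ₂ = 1.2216, θ₃ = 0.6110

rotate P by −φ1: (0.0386, -0.0884, -0.3439)
  A cos θ + B sin θ = C:  0.1214·cos θ + -0.3439·sin θ = -0.1280
  θ1 = atan2(B,A) + arccos(C/0.3647) = 0.6981
φ2=120.0° → target in arm frame (-0.0959, 0.0108)
  A=0.2559, B=-0.3439, C=(l²−L²−A²−y'²−z²)/(2L)=-0.2356
  √(A²+B²)=0.4286;  θ2 = -0.9312+2.1528 ≈ 1.2216
rotate P by −φ3: (0.0573, 0.0776, -0.3439)
  A=0.1027, B=-0.3439, C=(l²−L²−A²−y'²−z²)/(2L)=-0.1131
  θ3 = atan2(B,A) + arccos(C/0.3589) = 0.6110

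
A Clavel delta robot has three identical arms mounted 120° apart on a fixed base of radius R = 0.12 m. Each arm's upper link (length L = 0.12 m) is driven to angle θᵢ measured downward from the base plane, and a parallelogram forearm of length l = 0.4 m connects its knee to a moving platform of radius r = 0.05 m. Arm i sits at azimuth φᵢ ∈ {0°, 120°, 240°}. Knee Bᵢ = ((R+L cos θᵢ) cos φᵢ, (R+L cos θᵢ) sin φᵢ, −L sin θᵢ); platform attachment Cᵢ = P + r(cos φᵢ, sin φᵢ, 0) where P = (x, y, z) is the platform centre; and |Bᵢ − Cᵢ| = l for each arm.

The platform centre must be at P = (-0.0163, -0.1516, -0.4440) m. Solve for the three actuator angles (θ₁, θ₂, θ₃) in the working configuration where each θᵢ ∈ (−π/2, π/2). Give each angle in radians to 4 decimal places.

θ₁ = 1.0477, θ₂ = 1.3968, θ₃ = 0.4366

rotate P by −φ1: (-0.0163, -0.1516, -0.4440)
  e−x'=0.0863;  (l²−L²−(e−x')²−y'²−z²)/2L = -0.3415
  √(A²+B²)=0.4523;  θ1 = -1.3788+2.4266 ≈ 1.0477
φ2=120.0° → target in arm frame (-0.1231, 0.0899)
  A=0.1931, B=-0.4440, C=(l²−L²−A²−y'²−z²)/(2L)=-0.4038
  θ2 = atan2(B,A) + arccos(C/0.4842) = 1.3968
arm 3 (φ=240.0°): x'=0.1394, y'=0.0617
  e−x'=-0.0694;  (l²−L²−(e−x')²−y'²−z²)/2L = -0.2507
  θ3 = atan2(B,A) + arccos(C/0.4494) = 0.4366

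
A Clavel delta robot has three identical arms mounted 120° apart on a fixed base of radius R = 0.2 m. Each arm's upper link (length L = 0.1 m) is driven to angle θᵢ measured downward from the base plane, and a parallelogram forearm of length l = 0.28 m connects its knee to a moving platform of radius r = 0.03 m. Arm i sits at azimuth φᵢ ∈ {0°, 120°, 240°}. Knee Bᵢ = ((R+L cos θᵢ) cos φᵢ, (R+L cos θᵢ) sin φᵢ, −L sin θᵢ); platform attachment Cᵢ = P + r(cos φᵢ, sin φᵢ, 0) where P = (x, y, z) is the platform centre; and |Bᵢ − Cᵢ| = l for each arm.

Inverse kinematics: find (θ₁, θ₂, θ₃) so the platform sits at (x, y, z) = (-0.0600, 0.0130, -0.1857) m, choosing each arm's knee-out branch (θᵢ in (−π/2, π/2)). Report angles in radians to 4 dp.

θ₁ = 1.2215, θ₂ = 0.2614, θ₃ = 0.5238

rotate P by −φ1: (-0.0600, 0.0130, -0.1857)
  e−x'=0.2300;  (l²−L²−(e−x')²−y'²−z²)/2L = -0.0958
  γ=atan2(-0.1857,0.2300)=-0.6792;  ψ=arccos(-0.3240)=1.9007;  θ1=γ+ψ≈1.2215
arm 2 (φ=120.0°): x'=0.0413, y'=0.0455
  e−x'=0.1287;  (l²−L²−(e−x')²−y'²−z²)/2L = 0.0764
  θ2 = atan2(B,A) + arccos(C/0.2260) = 0.2614
rotate P by −φ3: (0.0187, -0.0585, -0.1857)
  A cos θ + B sin θ = C:  0.1513·cos θ + -0.1857·sin θ = 0.0381
  θ3 = atan2(B,A) + arccos(C/0.2395) = 0.5238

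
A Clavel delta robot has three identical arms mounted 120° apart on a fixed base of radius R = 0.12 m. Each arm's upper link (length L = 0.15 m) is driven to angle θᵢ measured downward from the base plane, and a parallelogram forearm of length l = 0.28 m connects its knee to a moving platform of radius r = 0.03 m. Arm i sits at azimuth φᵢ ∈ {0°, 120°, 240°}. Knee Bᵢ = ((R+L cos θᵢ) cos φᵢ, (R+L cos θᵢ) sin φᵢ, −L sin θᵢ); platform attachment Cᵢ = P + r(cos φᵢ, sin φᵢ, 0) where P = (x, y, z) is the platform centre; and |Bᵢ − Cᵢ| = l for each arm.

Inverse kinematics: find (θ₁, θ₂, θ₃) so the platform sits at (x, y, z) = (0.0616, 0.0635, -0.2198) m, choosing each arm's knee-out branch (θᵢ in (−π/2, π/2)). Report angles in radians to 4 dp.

arm 1 (φ=0.0°): x'=0.0616, y'=0.0635
  e−x'=0.0284;  (l²−L²−(e−x')²−y'²−z²)/2L = 0.0092
  θ1 = atan2(B,A) + arccos(C/0.2216) = 0.0871
rotate P by −φ2: (0.0242, -0.0851, -0.2198)
  A cos θ + B sin θ = C:  0.0658·cos θ + -0.2198·sin θ = -0.0133
  γ=atan2(-0.2198,0.0658)=-1.2799;  ψ=arccos(-0.0579)=1.6287;  θ2=γ+ψ≈0.3488
arm 3 (φ=240.0°): x'=-0.0858, y'=0.0216
  A cos θ + B sin θ = C:  0.1758·cos θ + -0.2198·sin θ = -0.0793
  θ3 = atan2(B,A) + arccos(C/0.2815) = 0.9601

θ₁ = 0.0871, θ₂ = 0.3488, θ₃ = 0.9601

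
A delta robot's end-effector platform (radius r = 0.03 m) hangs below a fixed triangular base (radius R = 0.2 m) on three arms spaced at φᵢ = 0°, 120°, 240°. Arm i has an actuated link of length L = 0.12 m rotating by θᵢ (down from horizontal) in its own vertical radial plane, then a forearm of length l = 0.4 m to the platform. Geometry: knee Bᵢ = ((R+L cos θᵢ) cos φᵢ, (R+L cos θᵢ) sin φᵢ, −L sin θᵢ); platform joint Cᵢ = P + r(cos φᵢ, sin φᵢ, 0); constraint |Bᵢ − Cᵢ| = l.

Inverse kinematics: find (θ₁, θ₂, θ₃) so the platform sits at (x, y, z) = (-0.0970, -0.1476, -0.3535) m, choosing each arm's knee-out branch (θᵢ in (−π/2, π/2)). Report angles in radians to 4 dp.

θ₁ = 1.3964, θ₂ = 1.3086, θ₃ = -0.2618

arm 1 (φ=0.0°): x'=-0.0970, y'=-0.1476
  A=0.2670, B=-0.3535, C=(l²−L²−A²−y'²−z²)/(2L)=-0.3018
  γ=atan2(-0.3535,0.2670)=-0.9239;  ψ=arccos(-0.6813)=2.3203;  θ1=γ+ψ≈1.3964
arm 2 (φ=120.0°): x'=-0.0793, y'=0.1578
  e−x'=0.2493;  (l²−L²−(e−x')²−y'²−z²)/2L = -0.2768
  √(A²+B²)=0.4326;  θ2 = -0.9565+2.2651 ≈ 1.3086
arm 3 (φ=240.0°): x'=0.1763, y'=-0.0102
  A cos θ + B sin θ = C:  -0.0063·cos θ + -0.3535·sin θ = 0.0854
  √(A²+B²)=0.3536;  θ3 = -1.5887+1.3269 ≈ -0.2618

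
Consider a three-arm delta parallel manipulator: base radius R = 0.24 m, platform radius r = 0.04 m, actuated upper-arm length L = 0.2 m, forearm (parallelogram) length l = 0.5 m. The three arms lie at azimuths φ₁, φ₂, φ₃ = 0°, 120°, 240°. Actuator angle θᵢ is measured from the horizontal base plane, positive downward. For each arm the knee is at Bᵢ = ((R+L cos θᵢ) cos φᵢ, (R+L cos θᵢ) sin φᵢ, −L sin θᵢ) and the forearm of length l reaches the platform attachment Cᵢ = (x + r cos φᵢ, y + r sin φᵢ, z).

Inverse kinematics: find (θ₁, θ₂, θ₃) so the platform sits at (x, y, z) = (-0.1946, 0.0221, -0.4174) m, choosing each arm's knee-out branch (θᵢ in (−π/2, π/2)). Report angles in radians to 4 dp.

φ1=0.0° → target in arm frame (-0.1946, 0.0221)
  e−x'=0.3946;  (l²−L²−(e−x')²−y'²−z²)/2L = -0.3011
  θ1 = atan2(B,A) + arccos(C/0.5744) = 1.3090
rotate P by −φ2: (0.1164, 0.1575, -0.4174)
  A=0.0836, B=-0.4174, C=(l²−L²−A²−y'²−z²)/(2L)=0.0100
  γ=atan2(-0.4174,0.0836)=-1.3732;  ψ=arccos(0.0235)=1.5473;  θ2=γ+ψ≈0.1741
φ3=240.0° → target in arm frame (0.0782, -0.1796)
  A=0.1218, B=-0.4174, C=(l²−L²−A²−y'²−z²)/(2L)=-0.0283
  θ3 = atan2(B,A) + arccos(C/0.4348) = 0.3491

θ₁ = 1.3090, θ₂ = 0.1741, θ₃ = 0.3491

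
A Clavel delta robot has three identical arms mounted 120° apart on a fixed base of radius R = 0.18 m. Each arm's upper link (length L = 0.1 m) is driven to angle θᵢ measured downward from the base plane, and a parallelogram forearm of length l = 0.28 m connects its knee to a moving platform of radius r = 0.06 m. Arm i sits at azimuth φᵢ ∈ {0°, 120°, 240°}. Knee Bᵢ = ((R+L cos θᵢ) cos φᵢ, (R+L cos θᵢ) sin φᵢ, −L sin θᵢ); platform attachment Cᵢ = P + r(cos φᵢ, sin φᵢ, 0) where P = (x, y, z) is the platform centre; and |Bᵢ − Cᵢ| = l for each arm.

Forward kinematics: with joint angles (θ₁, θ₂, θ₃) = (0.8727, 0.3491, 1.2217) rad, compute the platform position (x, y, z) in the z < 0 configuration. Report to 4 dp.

(-0.0053, 0.0725, -0.2695)

φ1=0.0°: virtual centre (0.1843, 0.0000, -0.0766), radius l
arm 2 at φ=120.0°: (R−r)+L cos θ2 = 0.2140;  O2 = (-0.1070, 0.1853, -0.0342)
φ3=240.0°: virtual centre (-0.0771, -0.1335, -0.0940), radius l
eliminate P² terms by subtracting sphere 1 from 2 and 3
linear system: -0.5825x+0.3706y = 0.0071−0.0848z; -0.5228x+-0.2671y = -0.0072−-0.0347z
det = 0.3493;  x = 0.0022+0.0280z,  y = 0.0227+-0.1848z
sphere 1 gives Az²+Bz+C=0 with A=1.0349, B=0.1346, C=-0.0389;  B²−4AC=0.1790;  roots -0.2695, 0.1394;  negative root z = -0.2695
x = -0.0053, y = 0.0725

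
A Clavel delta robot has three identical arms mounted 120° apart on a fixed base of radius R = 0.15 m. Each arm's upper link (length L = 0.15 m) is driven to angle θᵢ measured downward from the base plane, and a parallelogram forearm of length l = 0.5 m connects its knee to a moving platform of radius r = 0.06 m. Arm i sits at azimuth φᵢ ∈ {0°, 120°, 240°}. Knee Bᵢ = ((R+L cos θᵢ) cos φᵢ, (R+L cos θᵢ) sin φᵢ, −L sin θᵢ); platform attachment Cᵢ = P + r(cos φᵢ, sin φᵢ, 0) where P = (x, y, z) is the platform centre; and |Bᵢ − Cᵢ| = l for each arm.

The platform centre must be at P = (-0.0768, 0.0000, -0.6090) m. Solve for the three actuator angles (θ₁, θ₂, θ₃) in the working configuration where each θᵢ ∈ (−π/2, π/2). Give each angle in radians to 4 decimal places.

θ₁ = 1.3959, θ₂ = 1.0470, θ₃ = 1.0470

φ1=0.0° → target in arm frame (-0.0768, 0.0000)
  e−x'=0.1668;  (l²−L²−(e−x')²−y'²−z²)/2L = -0.5707
  θ1 = atan2(B,A) + arccos(C/0.6314) = 1.3959
arm 2 (φ=120.0°): x'=0.0384, y'=0.0665
  e−x'=0.0516;  (l²−L²−(e−x')²−y'²−z²)/2L = -0.5016
  √(A²+B²)=0.6112;  θ2 = -1.4863+2.5333 ≈ 1.0470
φ3=240.0° → target in arm frame (0.0384, -0.0665)
  A=0.0516, B=-0.6090, C=(l²−L²−A²−y'²−z²)/(2L)=-0.5016
  γ=atan2(-0.6090,0.0516)=-1.4863;  ψ=arccos(-0.8206)=2.5333;  θ3=γ+ψ≈1.0470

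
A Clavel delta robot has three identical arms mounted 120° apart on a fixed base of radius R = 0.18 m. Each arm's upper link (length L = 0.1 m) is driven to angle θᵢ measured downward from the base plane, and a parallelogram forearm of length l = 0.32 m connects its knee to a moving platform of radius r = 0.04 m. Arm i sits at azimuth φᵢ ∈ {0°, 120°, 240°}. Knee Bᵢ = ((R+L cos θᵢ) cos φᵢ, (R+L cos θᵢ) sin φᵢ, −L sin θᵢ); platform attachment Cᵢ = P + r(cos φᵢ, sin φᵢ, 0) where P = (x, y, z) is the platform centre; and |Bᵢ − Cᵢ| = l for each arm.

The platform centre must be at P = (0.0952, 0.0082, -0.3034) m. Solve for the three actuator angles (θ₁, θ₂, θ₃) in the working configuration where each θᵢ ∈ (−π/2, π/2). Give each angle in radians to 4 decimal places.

rotate P by −φ1: (0.0952, 0.0082, -0.3034)
  A cos θ + B sin θ = C:  0.0448·cos θ + -0.3034·sin θ = -0.0086
  √(A²+B²)=0.3067;  θ1 = -1.4242+1.5989 ≈ 0.1747
rotate P by −φ2: (-0.0405, -0.0865, -0.3034)
  e−x'=0.1805;  (l²−L²−(e−x')²−y'²−z²)/2L = -0.1986
  γ=atan2(-0.3034,0.1805)=-1.0341;  ψ=arccos(-0.5626)=2.1683;  θ2=γ+ψ≈1.1342
φ3=240.0° → target in arm frame (-0.0547, 0.0783)
  A cos θ + B sin θ = C:  0.1947·cos θ + -0.3034·sin θ = -0.2185
  √(A²+B²)=0.3605;  θ3 = -1.0003+2.2219 ≈ 1.2217

θ₁ = 0.1747, θ₂ = 1.1342, θ₃ = 1.2217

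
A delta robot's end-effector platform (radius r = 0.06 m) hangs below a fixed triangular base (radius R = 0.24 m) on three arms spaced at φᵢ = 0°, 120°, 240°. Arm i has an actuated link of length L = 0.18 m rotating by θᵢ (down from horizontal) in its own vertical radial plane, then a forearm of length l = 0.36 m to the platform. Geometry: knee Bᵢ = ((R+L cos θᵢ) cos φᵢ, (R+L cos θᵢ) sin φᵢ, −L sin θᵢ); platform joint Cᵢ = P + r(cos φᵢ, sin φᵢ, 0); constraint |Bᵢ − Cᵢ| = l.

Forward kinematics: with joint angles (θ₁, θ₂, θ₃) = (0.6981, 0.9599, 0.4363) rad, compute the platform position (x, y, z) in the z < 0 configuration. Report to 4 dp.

(0.0026, -0.0568, -0.2798)

arm 1 at φ=0.0°: (R−r)+L cos θ1 = 0.3179;  O1 = (0.3179, 0.0000, -0.1157)
O2 = (0.2832·cos120.0°, 0.2832·sin120.0°, -0.1474) = (-0.1416, 0.2453, -0.1474)
arm 3 at φ=240.0°: (R−r)+L cos θ3 = 0.3431;  O3 = (-0.1716, -0.2972, -0.0761)
eliminate P² terms by subtracting sphere 1 from 2 and 3
plane₁₂: -0.9190x+0.4906y+-0.0635z = -0.0125
det = 1.0265;  x = 0.0029+0.0011z,  y = -0.0200+0.1315z
into |P−O₁|² = l²: 1.0173z² + 0.2254z + -0.0166 = 0;  Δ = 0.1183;  z = -0.2798 or 0.0582 → z<0 root = -0.2798
x = 0.0026, y = -0.0568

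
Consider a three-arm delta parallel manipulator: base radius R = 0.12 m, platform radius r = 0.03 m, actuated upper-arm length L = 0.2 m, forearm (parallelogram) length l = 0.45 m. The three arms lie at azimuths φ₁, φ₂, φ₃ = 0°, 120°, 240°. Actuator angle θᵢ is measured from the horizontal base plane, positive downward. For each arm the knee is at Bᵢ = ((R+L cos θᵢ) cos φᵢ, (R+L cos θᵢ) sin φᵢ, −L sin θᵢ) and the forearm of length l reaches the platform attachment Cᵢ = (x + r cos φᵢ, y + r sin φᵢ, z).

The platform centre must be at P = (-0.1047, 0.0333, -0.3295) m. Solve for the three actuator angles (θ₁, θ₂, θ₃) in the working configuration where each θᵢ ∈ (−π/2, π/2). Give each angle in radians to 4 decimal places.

rotate P by −φ1: (-0.1047, 0.0333, -0.3295)
  e−x'=0.1947;  (l²−L²−(e−x')²−y'²−z²)/2L = 0.0373
  γ=atan2(-0.3295,0.1947)=-1.0371;  ψ=arccos(0.0974)=1.4732;  θ1=γ+ψ≈0.4361
arm 2 (φ=120.0°): x'=0.0812, y'=0.0740
  A=0.0088, B=-0.3295, C=(l²−L²−A²−y'²−z²)/(2L)=0.1209
  γ=atan2(-0.3295,0.0088)=-1.5441;  ψ=arccos(0.3669)=1.1951;  θ2=γ+ψ≈-0.3489
arm 3 (φ=240.0°): x'=0.0235, y'=-0.1073
  e−x'=0.0665;  (l²−L²−(e−x')²−y'²−z²)/2L = 0.0950
  θ3 = atan2(B,A) + arccos(C/0.3361) = -0.0873

θ₁ = 0.4361, θ₂ = -0.3489, θ₃ = -0.0873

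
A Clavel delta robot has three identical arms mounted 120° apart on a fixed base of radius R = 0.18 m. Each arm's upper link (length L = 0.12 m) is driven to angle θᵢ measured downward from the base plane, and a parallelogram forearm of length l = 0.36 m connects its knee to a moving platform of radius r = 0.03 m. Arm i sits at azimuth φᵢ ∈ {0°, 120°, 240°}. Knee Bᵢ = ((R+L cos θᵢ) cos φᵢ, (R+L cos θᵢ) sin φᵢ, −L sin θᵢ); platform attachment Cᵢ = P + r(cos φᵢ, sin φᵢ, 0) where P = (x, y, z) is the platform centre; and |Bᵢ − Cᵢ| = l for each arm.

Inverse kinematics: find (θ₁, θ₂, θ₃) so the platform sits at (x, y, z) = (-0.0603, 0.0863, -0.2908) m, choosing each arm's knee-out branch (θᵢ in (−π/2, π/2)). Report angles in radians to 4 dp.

θ₁ = 0.8729, θ₂ = -0.2617, θ₃ = 0.7854

rotate P by −φ1: (-0.0603, 0.0863, -0.2908)
  A cos θ + B sin θ = C:  0.2103·cos θ + -0.2908·sin θ = -0.0877
  θ1 = atan2(B,A) + arccos(C/0.3589) = 0.8729
arm 2 (φ=120.0°): x'=0.1049, y'=0.0091
  e−x'=0.0451;  (l²−L²−(e−x')²−y'²−z²)/2L = 0.1188
  θ2 = atan2(B,A) + arccos(C/0.2943) = -0.2617
arm 3 (φ=240.0°): x'=-0.0446, y'=-0.0954
  e−x'=0.1946;  (l²−L²−(e−x')²−y'²−z²)/2L = -0.0680
  θ3 = atan2(B,A) + arccos(C/0.3499) = 0.7854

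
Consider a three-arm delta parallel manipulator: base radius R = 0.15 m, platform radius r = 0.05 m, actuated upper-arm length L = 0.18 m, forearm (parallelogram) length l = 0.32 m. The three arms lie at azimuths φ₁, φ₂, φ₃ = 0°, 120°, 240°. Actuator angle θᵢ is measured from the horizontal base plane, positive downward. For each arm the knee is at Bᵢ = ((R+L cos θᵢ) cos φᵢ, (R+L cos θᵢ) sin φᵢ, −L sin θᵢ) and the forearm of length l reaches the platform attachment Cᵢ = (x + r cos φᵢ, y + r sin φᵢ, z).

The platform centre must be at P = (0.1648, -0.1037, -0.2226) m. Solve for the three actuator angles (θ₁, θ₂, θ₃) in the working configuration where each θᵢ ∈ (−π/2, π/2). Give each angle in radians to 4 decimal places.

rotate P by −φ1: (0.1648, -0.1037, -0.2226)
  e−x'=-0.0648;  (l²−L²−(e−x')²−y'²−z²)/2L = 0.0153
  γ=atan2(-0.2226,-0.0648)=-1.8541;  ψ=arccos(0.0659)=1.5049;  θ1=γ+ψ≈-0.3492
rotate P by −φ2: (-0.1722, -0.0909, -0.2226)
  A=0.2722, B=-0.2226, C=(l²−L²−A²−y'²−z²)/(2L)=-0.1720
  √(A²+B²)=0.3516;  θ2 = -0.6855+2.0818 ≈ 1.3963
arm 3 (φ=240.0°): x'=0.0074, y'=0.1946
  A=0.0926, B=-0.2226, C=(l²−L²−A²−y'²−z²)/(2L)=-0.0722
  γ=atan2(-0.2226,0.0926)=-1.1766;  ψ=arccos(-0.2994)=1.8748;  θ3=γ+ψ≈0.6982

θ₁ = -0.3492, θ₂ = 1.3963, θ₃ = 0.6982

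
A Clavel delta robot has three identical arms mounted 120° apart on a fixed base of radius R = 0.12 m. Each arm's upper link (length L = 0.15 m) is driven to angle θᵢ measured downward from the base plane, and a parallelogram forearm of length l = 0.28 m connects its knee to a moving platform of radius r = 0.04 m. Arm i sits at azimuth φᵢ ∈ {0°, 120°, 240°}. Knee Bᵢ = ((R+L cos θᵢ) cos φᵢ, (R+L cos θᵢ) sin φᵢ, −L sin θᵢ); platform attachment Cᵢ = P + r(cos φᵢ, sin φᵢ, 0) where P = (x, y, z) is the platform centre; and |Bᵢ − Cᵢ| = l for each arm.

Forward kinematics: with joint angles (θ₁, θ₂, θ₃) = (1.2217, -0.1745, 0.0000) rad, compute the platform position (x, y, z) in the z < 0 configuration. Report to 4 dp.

arm 1 at φ=0.0°: e+L cos θ1 = 0.1313;  S1 = (0.1313, 0.0000, -0.1410)
S2 = (0.2277·cos120.0°, 0.2277·sin120.0°, 0.0260) = (-0.1139, 0.1972, 0.0260)
S3 = (0.2300·cos240.0°, 0.2300·sin240.0°, 0.0000) = (-0.1150, -0.1992, 0.0000)
eliminate P² terms by subtracting sphere 1 from 2 and 3
[-0.4903 0.3944 0.3340]·P = 0.0154;  [-0.4926 -0.3984 0.2819]·P = 0.0158
Cramer: x(z) = -0.0318+0.6268z;  y(z) = -0.0004-0.0675z
sphere 1 gives Az²+Bz+C=0 with A=1.3975, B=0.0775, C=-0.0319;  B²−4AC=0.1846;  roots -0.1814, 0.1260;  negative root z = -0.1814
x = -0.1455, y = 0.0119

(-0.1455, 0.0119, -0.1814)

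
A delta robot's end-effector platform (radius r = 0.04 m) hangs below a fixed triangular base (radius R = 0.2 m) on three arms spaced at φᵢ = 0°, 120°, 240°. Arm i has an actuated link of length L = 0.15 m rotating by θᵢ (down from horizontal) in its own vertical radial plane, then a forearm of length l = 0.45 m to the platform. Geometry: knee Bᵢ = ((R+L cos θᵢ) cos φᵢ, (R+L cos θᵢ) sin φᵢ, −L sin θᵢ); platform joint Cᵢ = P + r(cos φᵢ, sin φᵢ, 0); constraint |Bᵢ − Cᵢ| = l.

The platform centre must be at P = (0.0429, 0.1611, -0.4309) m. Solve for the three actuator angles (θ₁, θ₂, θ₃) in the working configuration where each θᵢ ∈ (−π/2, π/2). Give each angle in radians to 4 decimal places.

θ₁ = 0.6106, θ₂ = 0.2617, θ₃ = 1.3962

rotate P by −φ1: (0.0429, 0.1611, -0.4309)
  A cos θ + B sin θ = C:  0.1171·cos θ + -0.4309·sin θ = -0.1511
  θ1 = atan2(B,A) + arccos(C/0.4465) = 0.6106
arm 2 (φ=120.0°): x'=0.1181, y'=-0.1177
  A=0.0419, B=-0.4309, C=(l²−L²−A²−y'²−z²)/(2L)=-0.0710
  θ2 = atan2(B,A) + arccos(C/0.4329) = 0.2617
rotate P by −φ3: (-0.1610, -0.0434, -0.4309)
  A cos θ + B sin θ = C:  0.3210·cos θ + -0.4309·sin θ = -0.3686
  θ3 = atan2(B,A) + arccos(C/0.5373) = 1.3962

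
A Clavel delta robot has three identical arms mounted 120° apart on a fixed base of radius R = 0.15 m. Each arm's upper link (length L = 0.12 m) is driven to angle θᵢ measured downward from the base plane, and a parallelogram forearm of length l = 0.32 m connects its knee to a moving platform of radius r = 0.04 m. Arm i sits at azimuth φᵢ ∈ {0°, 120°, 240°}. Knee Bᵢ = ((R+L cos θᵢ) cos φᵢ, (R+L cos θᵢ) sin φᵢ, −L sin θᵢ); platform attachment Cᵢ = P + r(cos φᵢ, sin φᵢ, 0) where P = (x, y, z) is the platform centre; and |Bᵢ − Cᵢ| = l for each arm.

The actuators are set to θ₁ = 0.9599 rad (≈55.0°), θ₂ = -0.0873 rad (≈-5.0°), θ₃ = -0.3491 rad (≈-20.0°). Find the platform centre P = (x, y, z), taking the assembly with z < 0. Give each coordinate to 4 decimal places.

arm 1 at φ=0.0°: (R−r)+L cos θ1 = 0.1788;  S1 = (0.1788, 0.0000, -0.0983)
φ2=120.0°: virtual centre (-0.1148, 0.1988, 0.0105), radius l
φ3=240.0°: virtual centre (-0.1114, -0.1929, 0.0410), radius l
eliminate P² terms by subtracting sphere 1 from 2 and 3
linear system: -0.5872x+0.3976y = 0.0112−0.2175z; -0.5804x+-0.3858y = 0.0097−0.2787z
det = 0.4573;  x = -0.0178+0.4258z,  y = 0.0018+0.0818z
quadratic in z: (1.1880)z²+(0.0294)z+(-0.0541)=0, √Δ=0.5077 → z ∈ {-0.2261, 0.2013}; z = -0.2261 (taking z<0)
x = -0.1141, y = -0.0167

(-0.1141, -0.0167, -0.2261)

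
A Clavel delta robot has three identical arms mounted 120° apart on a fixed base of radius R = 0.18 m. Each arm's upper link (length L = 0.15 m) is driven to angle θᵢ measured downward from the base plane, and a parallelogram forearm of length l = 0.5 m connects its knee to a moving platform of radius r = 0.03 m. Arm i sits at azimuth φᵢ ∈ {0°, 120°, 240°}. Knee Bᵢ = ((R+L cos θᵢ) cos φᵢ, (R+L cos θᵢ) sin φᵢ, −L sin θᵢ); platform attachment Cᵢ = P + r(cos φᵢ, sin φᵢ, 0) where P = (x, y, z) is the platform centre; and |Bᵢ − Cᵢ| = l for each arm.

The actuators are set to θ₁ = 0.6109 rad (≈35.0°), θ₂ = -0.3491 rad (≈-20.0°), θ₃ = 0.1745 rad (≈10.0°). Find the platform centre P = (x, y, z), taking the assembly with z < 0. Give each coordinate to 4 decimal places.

φ1=0.0°: virtual centre (0.2729, 0.0000, -0.0860), radius l
φ2=120.0°: virtual centre (-0.1455, 0.2520, 0.0513), radius l
φ3=240.0°: virtual centre (-0.1489, -0.2578, -0.0260), radius l
eliminate P² terms by subtracting sphere 1 from 2 and 3
plane₁₂: -0.8367x+0.5039y+0.2747z = 0.0054
det = 0.8565;  x = -0.0077+0.2360z,  y = -0.0019+-0.1533z
into |P−centre ₁|² = l²: 1.0792z² + 0.0403z + -0.1639 = 0;  Δ = 0.7091;  z = -0.4088 or 0.3715 → z<0 root = -0.4088
x = -0.1041, y = 0.0607

(-0.1041, 0.0607, -0.4088)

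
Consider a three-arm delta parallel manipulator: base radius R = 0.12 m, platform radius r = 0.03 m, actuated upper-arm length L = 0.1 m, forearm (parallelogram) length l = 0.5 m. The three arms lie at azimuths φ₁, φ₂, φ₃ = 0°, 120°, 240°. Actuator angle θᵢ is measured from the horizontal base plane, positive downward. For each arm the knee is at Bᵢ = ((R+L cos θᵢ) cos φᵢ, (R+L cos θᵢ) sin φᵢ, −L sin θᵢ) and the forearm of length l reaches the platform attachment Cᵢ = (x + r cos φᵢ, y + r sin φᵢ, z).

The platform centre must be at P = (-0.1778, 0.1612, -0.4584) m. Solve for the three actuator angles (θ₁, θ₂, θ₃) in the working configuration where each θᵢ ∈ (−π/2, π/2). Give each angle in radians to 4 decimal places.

arm 1 (φ=0.0°): x'=-0.1778, y'=0.1612
  A=0.2678, B=-0.4584, C=(l²−L²−A²−y'²−z²)/(2L)=-0.3392
  √(A²+B²)=0.5309;  θ1 = -1.0421+2.2638 ≈ 1.2217
rotate P by −φ2: (0.2285, 0.0734, -0.4584)
  e−x'=-0.1385;  (l²−L²−(e−x')²−y'²−z²)/2L = 0.0265
  θ2 = atan2(B,A) + arccos(C/0.4789) = -0.3488
φ3=240.0° → target in arm frame (-0.0507, -0.2346)
  A cos θ + B sin θ = C:  0.1407·cos θ + -0.4584·sin θ = -0.2248
  γ=atan2(-0.4584,0.1407)=-1.2730;  ψ=arccos(-0.4688)=2.0587;  θ3=γ+ψ≈0.7857

θ₁ = 1.2217, θ₂ = -0.3488, θ₃ = 0.7857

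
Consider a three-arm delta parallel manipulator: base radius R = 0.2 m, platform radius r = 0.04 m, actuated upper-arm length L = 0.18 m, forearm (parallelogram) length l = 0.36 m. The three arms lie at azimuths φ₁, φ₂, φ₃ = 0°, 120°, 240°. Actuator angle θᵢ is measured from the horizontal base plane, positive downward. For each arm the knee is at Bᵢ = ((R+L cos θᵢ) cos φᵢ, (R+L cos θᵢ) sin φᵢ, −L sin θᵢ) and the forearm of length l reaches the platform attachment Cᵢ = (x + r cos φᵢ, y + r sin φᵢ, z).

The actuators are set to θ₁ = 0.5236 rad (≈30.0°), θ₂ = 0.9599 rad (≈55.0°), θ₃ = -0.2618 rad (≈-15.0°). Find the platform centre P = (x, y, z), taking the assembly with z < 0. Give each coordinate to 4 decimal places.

(-0.0056, -0.1023, -0.2155)

φ1=0.0°: virtual centre (0.3159, 0.0000, -0.0900), radius l
arm 2 at φ=120.0°: e+L cos θ2 = 0.2632;  centre 2 = (-0.1316, 0.2280, -0.1474)
centre 3 = (0.3339·cos240.0°, 0.3339·sin240.0°, 0.0466) = (-0.1669, -0.2891, 0.0466)
eliminate P² terms by subtracting sphere 1 from 2 and 3
[-0.8950 0.4560 -0.1149]·P = -0.0168;  [-0.9656 -0.5783 0.2732]·P = 0.0058
Cramer: x(z) = 0.0074+0.0607z;  y(z) = -0.0224+0.3711z
into |P−centre ₁|² = l²: 1.1414z² + 0.1260z + -0.0259 = 0;  Δ = 0.1339;  z = -0.2155 or 0.1051 → z<0 root = -0.2155
x = -0.0056, y = -0.1023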